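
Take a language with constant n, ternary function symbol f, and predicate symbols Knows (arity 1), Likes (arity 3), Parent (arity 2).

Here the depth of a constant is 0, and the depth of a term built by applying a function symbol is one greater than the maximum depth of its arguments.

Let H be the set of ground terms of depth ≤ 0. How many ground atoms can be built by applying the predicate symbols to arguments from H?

First count ground terms of depth ≤ 0.
Write N_k for the number of ground terms of depth ≤ k. A term of depth ≤ k is either a constant or a function symbol applied to arguments of depth ≤ k−1, so N_k = 1 + N_{k-1}^3.
N_0 = 1
Explicitly: n.
So |H| = 1.
Ground atoms are formed by filling each argument slot of a predicate with a term from H, so an r-ary predicate gives |H|^r atoms:
  Knows: 1;  Likes: 1^3 = 1;  Parent: 1^2 = 1
Total ground atoms: 1 + 1 + 1 = 3.

3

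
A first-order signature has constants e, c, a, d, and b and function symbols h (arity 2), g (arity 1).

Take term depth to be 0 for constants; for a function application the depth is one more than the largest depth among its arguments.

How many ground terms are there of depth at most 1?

35

Let N_k count ground terms of depth at most k. Each non-constant term of depth ≤ k is some function symbol applied to depth-≤(k−1) arguments, giving N_k = 5 + N_{k-1}^2 + N_{k-1}.
N_0 = 5
N_1 = 5 + 5^2 + 5 = 35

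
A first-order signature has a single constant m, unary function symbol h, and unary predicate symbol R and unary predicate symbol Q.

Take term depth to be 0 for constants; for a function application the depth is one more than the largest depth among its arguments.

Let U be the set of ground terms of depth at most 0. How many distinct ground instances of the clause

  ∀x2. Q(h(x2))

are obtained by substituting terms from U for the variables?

1

Ground terms of depth ≤ 0:
  Count level by level. With function symbols h/1, the terms of depth ≤ k are the 1 constant together with each function applied to depth-≤(k−1) tuples, so N_k = 1 + N_{k-1}.
  N_0 = 1
  Explicitly: m.
So there is exactly 1 ground term available for substitution.
There is 1 variable to instantiate (x2),  occurring in at least one literal, so different choices give different ground instances.
Number of ground instances = 1.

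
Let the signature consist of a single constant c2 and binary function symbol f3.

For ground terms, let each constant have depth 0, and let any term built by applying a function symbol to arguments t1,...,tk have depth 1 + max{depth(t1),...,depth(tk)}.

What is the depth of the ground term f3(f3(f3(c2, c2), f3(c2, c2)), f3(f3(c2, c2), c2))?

depth(f3(c2, c2)) = 1 + max(0, 0) = 1
depth(f3(f3(c2, c2), f3(c2, c2))) = 1 + max(1, 1) = 2
depth(f3(f3(c2, c2), c2)) = 1 + max(1, 0) = 2
depth(f3(f3(f3(c2, c2), f3(c2, c2)), f3(f3(c2, c2), c2))) = 1 + max(2, 2) = 3

3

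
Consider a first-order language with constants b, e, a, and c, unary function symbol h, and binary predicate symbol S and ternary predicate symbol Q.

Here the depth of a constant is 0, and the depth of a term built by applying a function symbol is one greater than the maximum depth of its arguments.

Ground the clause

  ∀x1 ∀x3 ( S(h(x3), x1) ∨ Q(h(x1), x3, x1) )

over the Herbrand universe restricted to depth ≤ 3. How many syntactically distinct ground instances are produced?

Ground terms of depth ≤ 3:
  Write N_k for the number of ground terms of depth ≤ k. A term of depth ≤ k is either a constant or a function symbol applied to arguments of depth ≤ k−1, so N_k = 4 + N_{k-1}.
  N_0 = 4
  N_1 = 4 + 4 = 8
  N_2 = 4 + 8 = 12
  N_3 = 4 + 12 = 16
So there are 16 ground terms available for substitution.
The clause has 2 distinct variables (x1, x3), each appearing in the body. In the free term algebra distinct substitutions yield syntactically distinct ground instances.
Number of ground instances = 16^2 = 256.

256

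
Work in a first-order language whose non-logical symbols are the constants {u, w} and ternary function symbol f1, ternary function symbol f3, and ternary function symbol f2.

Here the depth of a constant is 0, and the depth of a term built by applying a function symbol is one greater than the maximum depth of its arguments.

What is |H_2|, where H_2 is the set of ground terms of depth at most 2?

52730

If N_k denotes the number of depth-≤k ground terms, the 2 constants give N_0 = 2, and each function symbol of arity r contributes N_{k-1}^r new terms at level k: N_k = 2 + N_{k-1}^3 + N_{k-1}^3 + N_{k-1}^3.
N_0 = 2
N_1 = 2 + 2^3 + 2^3 + 2^3 = 26
N_2 = 2 + 26^3 + 26^3 + 26^3 = 52730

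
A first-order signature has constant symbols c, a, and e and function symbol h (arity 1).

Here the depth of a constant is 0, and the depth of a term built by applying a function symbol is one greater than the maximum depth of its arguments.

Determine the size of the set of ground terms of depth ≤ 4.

15

Let N_k count ground terms of depth at most k. Each non-constant term of depth ≤ k is some function symbol applied to depth-≤(k−1) arguments, giving N_k = 3 + N_{k-1}.
N_0 = 3
N_1 = 3 + 3 = 6
N_2 = 3 + 6 = 9
N_3 = 3 + 9 = 12
N_4 = 3 + 12 = 15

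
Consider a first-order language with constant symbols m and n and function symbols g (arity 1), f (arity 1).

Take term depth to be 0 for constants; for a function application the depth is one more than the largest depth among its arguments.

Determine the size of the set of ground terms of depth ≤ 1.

Let N_k count ground terms of depth at most k. Each non-constant term of depth ≤ k is some function symbol applied to depth-≤(k−1) arguments, giving N_k = 2 + N_{k-1} + N_{k-1}.
N_0 = 2
N_1 = 2 + 2 + 2 = 6

6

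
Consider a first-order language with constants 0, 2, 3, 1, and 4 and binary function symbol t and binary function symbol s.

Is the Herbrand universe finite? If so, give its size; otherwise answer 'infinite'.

infinite

The signature has at least one function symbol (t, arity 2) and at least one constant (0).
Iterating t gives infinitely many distinct ground terms: 0, t(0, 0), t(t(0, 0), t(0, 0)), ...
So the Herbrand universe is infinite.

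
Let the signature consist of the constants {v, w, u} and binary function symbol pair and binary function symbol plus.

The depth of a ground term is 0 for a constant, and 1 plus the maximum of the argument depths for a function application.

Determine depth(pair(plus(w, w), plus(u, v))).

depth(plus(w, w)) = 1 + max(0, 0) = 1
depth(plus(u, v)) = 1 + max(0, 0) = 1
depth(pair(plus(w, w), plus(u, v))) = 1 + max(1, 1) = 2

2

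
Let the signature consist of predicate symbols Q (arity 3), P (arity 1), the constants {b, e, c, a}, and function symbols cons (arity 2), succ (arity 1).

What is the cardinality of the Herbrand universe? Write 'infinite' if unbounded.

The signature has at least one function symbol (cons, arity 2) and at least one constant (b).
Iterating cons gives infinitely many distinct ground terms: b, cons(b, b), cons(cons(b, b), cons(b, b)), ...
So the Herbrand universe is infinite.

infinite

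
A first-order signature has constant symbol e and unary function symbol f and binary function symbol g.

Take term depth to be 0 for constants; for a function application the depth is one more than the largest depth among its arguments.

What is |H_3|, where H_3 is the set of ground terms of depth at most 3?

183

Write N_k for the number of ground terms of depth ≤ k. A term of depth ≤ k is either a constant or a function symbol applied to arguments of depth ≤ k−1, so N_k = 1 + N_{k-1} + N_{k-1}^2.
N_0 = 1
N_1 = 1 + 1 + 1^2 = 3
N_2 = 1 + 3 + 3^2 = 13
N_3 = 1 + 13 + 13^2 = 183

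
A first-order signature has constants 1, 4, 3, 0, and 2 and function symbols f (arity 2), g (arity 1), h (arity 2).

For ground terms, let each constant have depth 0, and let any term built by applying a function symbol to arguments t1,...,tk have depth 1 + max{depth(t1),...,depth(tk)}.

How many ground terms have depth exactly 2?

Let N_k = |{terms of depth ≤ k}|. Then N_0 = 5 and N_k = 5 + N_{k-1}^2 + N_{k-1} + N_{k-1}^2 for k ≥ 1 (one summand per function symbol, arity giving the exponent).
N_0 = 5
N_1 = 5 + 5^2 + 5 + 5^2 = 60
N_2 = 5 + 60^2 + 60 + 60^2 = 7265
Terms of depth exactly 2: N_2 − N_1 = 7265 − 60 = 7205.

7205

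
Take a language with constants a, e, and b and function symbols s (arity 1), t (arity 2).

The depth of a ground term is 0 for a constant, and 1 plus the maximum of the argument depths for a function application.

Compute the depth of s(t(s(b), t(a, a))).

3

depth(s(b)) = 1 + depth(b) = 1 + 0 = 1
depth(t(a, a)) = 1 + max(0, 0) = 1
depth(t(s(b), t(a, a))) = 1 + max(1, 1) = 2
depth(s(t(s(b), t(a, a)))) = 1 + depth(t(s(b), t(a, a))) = 1 + 2 = 3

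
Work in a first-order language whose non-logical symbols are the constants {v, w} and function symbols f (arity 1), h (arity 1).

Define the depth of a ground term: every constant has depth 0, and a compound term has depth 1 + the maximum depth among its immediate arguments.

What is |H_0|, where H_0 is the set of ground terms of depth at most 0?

Write N_k for the number of ground terms of depth ≤ k. A term of depth ≤ k is either a constant or a function symbol applied to arguments of depth ≤ k−1, so N_k = 2 + N_{k-1} + N_{k-1}.
N_0 = 2
Explicitly: v, w.

2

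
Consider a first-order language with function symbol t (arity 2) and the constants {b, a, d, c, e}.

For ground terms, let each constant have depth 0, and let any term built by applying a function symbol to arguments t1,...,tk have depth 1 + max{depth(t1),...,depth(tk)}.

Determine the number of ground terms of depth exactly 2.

Count level by level. With function symbols t/2, the terms of depth ≤ k are the 5 constants together with each function applied to depth-≤(k−1) tuples, so N_k = 5 + N_{k-1}^2.
N_0 = 5
N_1 = 5 + 5^2 = 30
N_2 = 5 + 30^2 = 905
Terms of depth exactly 2: N_2 − N_1 = 905 − 30 = 875.

875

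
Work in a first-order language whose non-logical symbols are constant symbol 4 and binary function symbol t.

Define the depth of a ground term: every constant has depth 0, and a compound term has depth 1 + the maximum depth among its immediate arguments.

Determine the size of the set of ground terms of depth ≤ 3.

Write N_k for the number of ground terms of depth ≤ k. A term of depth ≤ k is either a constant or a function symbol applied to arguments of depth ≤ k−1, so N_k = 1 + N_{k-1}^2.
N_0 = 1
N_1 = 1 + 1^2 = 2
N_2 = 1 + 2^2 = 5
N_3 = 1 + 5^2 = 26

26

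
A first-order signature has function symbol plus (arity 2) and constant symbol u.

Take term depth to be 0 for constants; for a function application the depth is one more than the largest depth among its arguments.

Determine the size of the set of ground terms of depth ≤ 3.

If N_k denotes the number of depth-≤k ground terms, the 1 constant gives N_0 = 1, and each function symbol of arity r contributes N_{k-1}^r new terms at level k: N_k = 1 + N_{k-1}^2.
N_0 = 1
N_1 = 1 + 1^2 = 2
N_2 = 1 + 2^2 = 5
N_3 = 1 + 5^2 = 26

26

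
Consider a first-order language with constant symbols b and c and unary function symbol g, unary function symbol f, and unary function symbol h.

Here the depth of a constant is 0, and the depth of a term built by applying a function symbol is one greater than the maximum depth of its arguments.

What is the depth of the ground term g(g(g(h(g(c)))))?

depth(g(c)) = 1 + depth(c) = 1 + 0 = 1
depth(h(g(c))) = 1 + depth(g(c)) = 1 + 1 = 2
depth(g(h(g(c)))) = 1 + depth(h(g(c))) = 1 + 2 = 3
depth(g(g(h(g(c))))) = 1 + depth(g(h(g(c)))) = 1 + 3 = 4
depth(g(g(g(h(g(c)))))) = 1 + depth(g(g(h(g(c))))) = 1 + 4 = 5

5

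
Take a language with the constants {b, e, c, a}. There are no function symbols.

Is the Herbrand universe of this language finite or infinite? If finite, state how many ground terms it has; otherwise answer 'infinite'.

4

There are no function symbols, so every ground term is one of the 4 constants.
The Herbrand universe is {b, e, c, a}, which is finite with 4 elements.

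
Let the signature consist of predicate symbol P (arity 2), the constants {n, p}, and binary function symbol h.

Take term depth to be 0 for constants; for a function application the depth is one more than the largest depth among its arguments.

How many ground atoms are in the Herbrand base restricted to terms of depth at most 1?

36

First count ground terms of depth ≤ 1.
If N_k denotes the number of depth-≤k ground terms, the 2 constants give N_0 = 2, and each function symbol of arity r contributes N_{k-1}^r new terms at level k: N_k = 2 + N_{k-1}^2.
N_0 = 2
N_1 = 2 + 2^2 = 6
Explicitly: n, p, h(n, n), h(n, p), h(p, n), h(p, p).
So |H| = 6.
Ground atoms are formed by filling each argument slot of a predicate with a term from H, so an r-ary predicate gives |H|^r atoms:
  P: 6^2 = 36
Total ground atoms: 36.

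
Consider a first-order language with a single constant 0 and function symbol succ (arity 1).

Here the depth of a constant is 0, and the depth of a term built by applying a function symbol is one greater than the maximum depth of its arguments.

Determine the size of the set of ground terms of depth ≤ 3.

4

Let N_k count ground terms of depth at most k. Each non-constant term of depth ≤ k is some function symbol applied to depth-≤(k−1) arguments, giving N_k = 1 + N_{k-1}.
N_0 = 1
N_1 = 1 + 1 = 2
N_2 = 1 + 2 = 3
N_3 = 1 + 3 = 4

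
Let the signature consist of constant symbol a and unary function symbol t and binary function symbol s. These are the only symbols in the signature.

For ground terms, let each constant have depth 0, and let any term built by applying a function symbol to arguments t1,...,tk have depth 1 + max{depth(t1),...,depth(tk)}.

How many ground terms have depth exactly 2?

If N_k denotes the number of depth-≤k ground terms, the 1 constant gives N_0 = 1, and each function symbol of arity r contributes N_{k-1}^r new terms at level k: N_k = 1 + N_{k-1} + N_{k-1}^2.
N_0 = 1
N_1 = 1 + 1 + 1^2 = 3
N_2 = 1 + 3 + 3^2 = 13
Terms of depth exactly 2: N_2 − N_1 = 13 − 3 = 10.

10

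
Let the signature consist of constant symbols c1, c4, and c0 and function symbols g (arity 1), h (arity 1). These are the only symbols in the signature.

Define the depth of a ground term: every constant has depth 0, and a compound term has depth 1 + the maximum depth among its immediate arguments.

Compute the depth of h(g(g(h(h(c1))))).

depth(h(c1)) = 1 + depth(c1) = 1 + 0 = 1
depth(h(h(c1))) = 1 + depth(h(c1)) = 1 + 1 = 2
depth(g(h(h(c1)))) = 1 + depth(h(h(c1))) = 1 + 2 = 3
depth(g(g(h(h(c1))))) = 1 + depth(g(h(h(c1)))) = 1 + 3 = 4
depth(h(g(g(h(h(c1)))))) = 1 + depth(g(g(h(h(c1))))) = 1 + 4 = 5

5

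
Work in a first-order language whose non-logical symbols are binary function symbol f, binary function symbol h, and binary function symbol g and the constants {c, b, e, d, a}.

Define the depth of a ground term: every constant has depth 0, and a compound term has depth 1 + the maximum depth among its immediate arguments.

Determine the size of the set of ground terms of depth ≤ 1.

Let N_k = |{terms of depth ≤ k}|. Then N_0 = 5 and N_k = 5 + N_{k-1}^2 + N_{k-1}^2 + N_{k-1}^2 for k ≥ 1 (one summand per function symbol, arity giving the exponent).
N_0 = 5
N_1 = 5 + 5^2 + 5^2 + 5^2 = 80

80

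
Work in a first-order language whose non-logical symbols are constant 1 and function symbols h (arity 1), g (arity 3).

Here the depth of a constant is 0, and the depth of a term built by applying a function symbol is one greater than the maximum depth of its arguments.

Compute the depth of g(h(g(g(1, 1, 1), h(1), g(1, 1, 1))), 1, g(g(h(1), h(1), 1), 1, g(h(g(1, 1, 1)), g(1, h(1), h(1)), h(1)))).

5

depth(g(1, 1, 1)) = 1 + max(0, 0, 0) = 1
depth(h(1)) = 1 + depth(1) = 1 + 0 = 1
depth(g(g(1, 1, 1), h(1), g(1, 1, 1))) = 1 + max(1, 1, 1) = 2
depth(h(g(g(1, 1, 1), h(1), g(1, 1, 1)))) = 1 + depth(g(g(1, 1, 1), h(1), g(1, 1, 1))) = 1 + 2 = 3
depth(g(h(1), h(1), 1)) = 1 + max(1, 1, 0) = 2
depth(h(g(1, 1, 1))) = 1 + depth(g(1, 1, 1)) = 1 + 1 = 2
depth(g(1, h(1), h(1))) = 1 + max(0, 1, 1) = 2
depth(g(h(g(1, 1, 1)), g(1, h(1), h(1)), h(1))) = 1 + max(2, 2, 1) = 3
depth(g(g(h(1), h(1), 1), 1, g(h(g(1, 1, 1)), g(1, h(1), h(1)), h(1)))) = 1 + max(2, 0, 3) = 4
depth(g(h(g(g(1, 1, 1), h(1), g(1, 1, 1))), 1, g(g(h(1), h(1), 1), 1, g(h(g(1, 1, 1)), g(1, h(1), h(1)), h(1))))) = 1 + max(3, 0, 4) = 5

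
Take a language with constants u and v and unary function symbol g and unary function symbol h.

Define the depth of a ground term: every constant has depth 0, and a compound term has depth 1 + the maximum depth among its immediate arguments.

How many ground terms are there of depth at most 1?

Let N_k = |{terms of depth ≤ k}|. Then N_0 = 2 and N_k = 2 + N_{k-1} + N_{k-1} for k ≥ 1 (one summand per function symbol, arity giving the exponent).
N_0 = 2
N_1 = 2 + 2 + 2 = 6

6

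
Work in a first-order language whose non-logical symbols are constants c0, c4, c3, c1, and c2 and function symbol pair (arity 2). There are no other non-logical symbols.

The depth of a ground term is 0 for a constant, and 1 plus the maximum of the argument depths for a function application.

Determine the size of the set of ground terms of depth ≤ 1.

Let N_k count ground terms of depth at most k. Each non-constant term of depth ≤ k is some function symbol applied to depth-≤(k−1) arguments, giving N_k = 5 + N_{k-1}^2.
N_0 = 5
N_1 = 5 + 5^2 = 30

30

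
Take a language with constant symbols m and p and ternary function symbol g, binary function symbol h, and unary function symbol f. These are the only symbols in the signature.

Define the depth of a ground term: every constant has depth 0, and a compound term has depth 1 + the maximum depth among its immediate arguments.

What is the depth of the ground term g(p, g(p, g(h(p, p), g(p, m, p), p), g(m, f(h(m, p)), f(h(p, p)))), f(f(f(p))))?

5

depth(h(p, p)) = 1 + max(0, 0) = 1
depth(g(p, m, p)) = 1 + max(0, 0, 0) = 1
depth(g(h(p, p), g(p, m, p), p)) = 1 + max(1, 1, 0) = 2
depth(h(m, p)) = 1 + max(0, 0) = 1
depth(f(h(m, p))) = 1 + depth(h(m, p)) = 1 + 1 = 2
depth(f(h(p, p))) = 1 + depth(h(p, p)) = 1 + 1 = 2
depth(g(m, f(h(m, p)), f(h(p, p)))) = 1 + max(0, 2, 2) = 3
depth(g(p, g(h(p, p), g(p, m, p), p), g(m, f(h(m, p)), f(h(p, p))))) = 1 + max(0, 2, 3) = 4
depth(f(p)) = 1 + depth(p) = 1 + 0 = 1
depth(f(f(p))) = 1 + depth(f(p)) = 1 + 1 = 2
depth(f(f(f(p)))) = 1 + depth(f(f(p))) = 1 + 2 = 3
depth(g(p, g(p, g(h(p, p), g(p, m, p), p), g(m, f(h(m, p)), f(h(p, p)))), f(f(f(p))))) = 1 + max(0, 4, 3) = 5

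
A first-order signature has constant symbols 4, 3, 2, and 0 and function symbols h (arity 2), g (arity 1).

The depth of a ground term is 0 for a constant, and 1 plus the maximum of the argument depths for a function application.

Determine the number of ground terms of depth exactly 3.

Let N_k = |{terms of depth ≤ k}|. Then N_0 = 4 and N_k = 4 + N_{k-1}^2 + N_{k-1} for k ≥ 1 (one summand per function symbol, arity giving the exponent).
N_0 = 4
N_1 = 4 + 4^2 + 4 = 24
N_2 = 4 + 24^2 + 24 = 604
N_3 = 4 + 604^2 + 604 = 365424
Terms of depth exactly 3: N_3 − N_2 = 365424 − 604 = 364820.

364820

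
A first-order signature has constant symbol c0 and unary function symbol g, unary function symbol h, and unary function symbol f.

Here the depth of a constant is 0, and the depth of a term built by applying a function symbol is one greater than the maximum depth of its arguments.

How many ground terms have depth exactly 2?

9

Count level by level. With function symbols g/1, h/1, f/1, the terms of depth ≤ k are the 1 constant together with each function applied to depth-≤(k−1) tuples, so N_k = 1 + N_{k-1} + N_{k-1} + N_{k-1}.
N_0 = 1
N_1 = 1 + 1 + 1 + 1 = 4
N_2 = 1 + 4 + 4 + 4 = 13
Terms of depth exactly 2: N_2 − N_1 = 13 − 4 = 9.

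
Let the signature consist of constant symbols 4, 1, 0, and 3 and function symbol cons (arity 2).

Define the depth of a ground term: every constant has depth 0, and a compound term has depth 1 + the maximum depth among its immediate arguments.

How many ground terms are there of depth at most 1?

20

Write N_k for the number of ground terms of depth ≤ k. A term of depth ≤ k is either a constant or a function symbol applied to arguments of depth ≤ k−1, so N_k = 4 + N_{k-1}^2.
N_0 = 4
N_1 = 4 + 4^2 = 20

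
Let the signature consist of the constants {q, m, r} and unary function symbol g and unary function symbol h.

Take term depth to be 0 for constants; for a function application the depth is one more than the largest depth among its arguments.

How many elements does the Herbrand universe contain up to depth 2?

Count level by level. With function symbols g/1, h/1, the terms of depth ≤ k are the 3 constants together with each function applied to depth-≤(k−1) tuples, so N_k = 3 + N_{k-1} + N_{k-1}.
N_0 = 3
N_1 = 3 + 3 + 3 = 9
N_2 = 3 + 9 + 9 = 21

21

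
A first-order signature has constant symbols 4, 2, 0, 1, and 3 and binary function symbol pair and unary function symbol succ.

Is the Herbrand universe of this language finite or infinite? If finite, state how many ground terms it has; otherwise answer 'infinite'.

The signature has at least one function symbol (pair, arity 2) and at least one constant (4).
Iterating pair gives infinitely many distinct ground terms: 4, pair(4, 4), pair(pair(4, 4), pair(4, 4)), ...
So the Herbrand universe is infinite.

infinite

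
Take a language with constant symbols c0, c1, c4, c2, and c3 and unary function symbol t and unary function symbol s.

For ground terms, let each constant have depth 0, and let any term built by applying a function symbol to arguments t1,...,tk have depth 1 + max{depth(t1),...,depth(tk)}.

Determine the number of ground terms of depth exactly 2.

Let N_k = |{terms of depth ≤ k}|. Then N_0 = 5 and N_k = 5 + N_{k-1} + N_{k-1} for k ≥ 1 (one summand per function symbol, arity giving the exponent).
N_0 = 5
N_1 = 5 + 5 + 5 = 15
N_2 = 5 + 15 + 15 = 35
Terms of depth exactly 2: N_2 − N_1 = 35 − 15 = 20.

20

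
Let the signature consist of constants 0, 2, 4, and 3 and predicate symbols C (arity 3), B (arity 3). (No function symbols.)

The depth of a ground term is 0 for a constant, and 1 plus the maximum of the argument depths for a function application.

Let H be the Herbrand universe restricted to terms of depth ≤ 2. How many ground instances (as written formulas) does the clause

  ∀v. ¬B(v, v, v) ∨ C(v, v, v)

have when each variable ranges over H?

4

Ground terms of depth ≤ 2:
  With no function symbols every ground term is a constant, so there are exactly 4 ground terms at every depth bound.
  N_0 = 4
  N_1 = 4
  N_2 = 4
  Explicitly: 0, 2, 4, 3.
So there are 4 ground terms available for substitution.
The body mentions the single quantified variable v; since ground terms form a free algebra, no two substitutions collapse to the same formula.
Number of ground instances = 4.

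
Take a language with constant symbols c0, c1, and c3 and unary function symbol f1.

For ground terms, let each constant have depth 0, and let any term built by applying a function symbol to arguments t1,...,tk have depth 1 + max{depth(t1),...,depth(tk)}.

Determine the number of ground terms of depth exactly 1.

Count level by level. With function symbols f1/1, the terms of depth ≤ k are the 3 constants together with each function applied to depth-≤(k−1) tuples, so N_k = 3 + N_{k-1}.
N_0 = 3
N_1 = 3 + 3 = 6
Terms of depth exactly 1: N_1 − N_0 = 6 − 3 = 3.

3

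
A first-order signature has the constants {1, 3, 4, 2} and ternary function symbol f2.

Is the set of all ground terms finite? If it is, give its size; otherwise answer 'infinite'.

The signature has at least one function symbol (f2, arity 3) and at least one constant (1).
Iterating f2 gives infinitely many distinct ground terms: 1, f2(1, 1, 1), f2(f2(1, 1, 1), f2(1, 1, 1), f2(1, 1, 1)), ...
So the Herbrand universe is infinite.

infinite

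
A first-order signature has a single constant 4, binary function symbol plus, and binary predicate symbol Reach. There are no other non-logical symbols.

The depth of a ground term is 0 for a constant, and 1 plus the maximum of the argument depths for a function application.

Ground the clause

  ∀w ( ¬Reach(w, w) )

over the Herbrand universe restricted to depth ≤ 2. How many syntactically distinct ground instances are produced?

5

Ground terms of depth ≤ 2:
  Let N_k = |{terms of depth ≤ k}|. Then N_0 = 1 and N_k = 1 + N_{k-1}^2 for k ≥ 1 (one summand per function symbol, arity giving the exponent).
  N_0 = 1
  N_1 = 1 + 1^2 = 2
  N_2 = 1 + 2^2 = 5
  Explicitly: 4, plus(4, 4), plus(4, plus(4, 4)), plus(plus(4, 4), 4), plus(plus(4, 4), plus(4, 4)).
So there are 5 ground terms available for substitution.
There is 1 variable to instantiate (w),  occurring in at least one literal, so different choices give different ground instances.
Number of ground instances = 5.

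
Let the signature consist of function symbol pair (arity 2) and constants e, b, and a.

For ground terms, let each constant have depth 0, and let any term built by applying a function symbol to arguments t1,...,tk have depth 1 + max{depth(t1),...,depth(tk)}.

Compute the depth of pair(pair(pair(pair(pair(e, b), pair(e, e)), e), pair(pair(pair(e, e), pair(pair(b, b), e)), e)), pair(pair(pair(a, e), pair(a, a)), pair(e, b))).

6

depth(pair(e, b)) = 1 + max(0, 0) = 1
depth(pair(e, e)) = 1 + max(0, 0) = 1
depth(pair(pair(e, b), pair(e, e))) = 1 + max(1, 1) = 2
depth(pair(pair(pair(e, b), pair(e, e)), e)) = 1 + max(2, 0) = 3
depth(pair(b, b)) = 1 + max(0, 0) = 1
depth(pair(pair(b, b), e)) = 1 + max(1, 0) = 2
depth(pair(pair(e, e), pair(pair(b, b), e))) = 1 + max(1, 2) = 3
depth(pair(pair(pair(e, e), pair(pair(b, b), e)), e)) = 1 + max(3, 0) = 4
depth(pair(pair(pair(pair(e, b), pair(e, e)), e), pair(pair(pair(e, e), pair(pair(b, b), e)), e))) = 1 + max(3, 4) = 5
depth(pair(a, e)) = 1 + max(0, 0) = 1
depth(pair(a, a)) = 1 + max(0, 0) = 1
depth(pair(pair(a, e), pair(a, a))) = 1 + max(1, 1) = 2
depth(pair(pair(pair(a, e), pair(a, a)), pair(e, b))) = 1 + max(2, 1) = 3
depth(pair(pair(pair(pair(pair(e, b), pair(e, e)), e), pair(pair(pair(e, e), pair(pair(b, b), e)), e)), pair(pair(pair(a, e), pair(a, a)), pair(e, b)))) = 1 + max(5, 3) = 6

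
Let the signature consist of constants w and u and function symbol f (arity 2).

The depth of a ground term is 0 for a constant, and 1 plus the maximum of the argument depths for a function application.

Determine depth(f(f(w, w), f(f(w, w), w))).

depth(f(w, w)) = 1 + max(0, 0) = 1
depth(f(f(w, w), w)) = 1 + max(1, 0) = 2
depth(f(f(w, w), f(f(w, w), w))) = 1 + max(1, 2) = 3

3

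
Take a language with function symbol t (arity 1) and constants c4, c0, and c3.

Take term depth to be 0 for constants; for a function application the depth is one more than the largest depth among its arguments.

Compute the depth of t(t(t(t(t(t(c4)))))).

6

depth(t(c4)) = 1 + depth(c4) = 1 + 0 = 1
depth(t(t(c4))) = 1 + depth(t(c4)) = 1 + 1 = 2
depth(t(t(t(c4)))) = 1 + depth(t(t(c4))) = 1 + 2 = 3
depth(t(t(t(t(c4))))) = 1 + depth(t(t(t(c4)))) = 1 + 3 = 4
depth(t(t(t(t(t(c4)))))) = 1 + depth(t(t(t(t(c4))))) = 1 + 4 = 5
depth(t(t(t(t(t(t(c4))))))) = 1 + depth(t(t(t(t(t(c4)))))) = 1 + 5 = 6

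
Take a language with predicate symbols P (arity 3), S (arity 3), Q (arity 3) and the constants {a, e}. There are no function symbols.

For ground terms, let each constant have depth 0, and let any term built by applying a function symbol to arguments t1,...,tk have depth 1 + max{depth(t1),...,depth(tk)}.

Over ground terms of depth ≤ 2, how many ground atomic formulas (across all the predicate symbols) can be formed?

First count ground terms of depth ≤ 2.
With no function symbols every ground term is a constant, so there are exactly 2 ground terms at every depth bound.
N_0 = 2
N_1 = 2
N_2 = 2
Explicitly: a, e.
So |H| = 2.
Ground atoms are formed by filling each argument slot of a predicate with a term from H, so an r-ary predicate gives |H|^r atoms:
  P: 2^3 = 8;  S: 2^3 = 8;  Q: 2^3 = 8
Total ground atoms: 8 + 8 + 8 = 24.

24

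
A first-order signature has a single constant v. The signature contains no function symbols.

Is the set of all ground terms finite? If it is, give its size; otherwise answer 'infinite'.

There are no function symbols, so the only ground term is the single constant.
The Herbrand universe is {v}, finite with 1 element.

1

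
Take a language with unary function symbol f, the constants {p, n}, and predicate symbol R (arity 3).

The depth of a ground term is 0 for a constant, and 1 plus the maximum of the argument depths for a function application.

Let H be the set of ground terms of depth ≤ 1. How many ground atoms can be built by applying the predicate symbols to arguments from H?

64

First count ground terms of depth ≤ 1.
Let N_k = |{terms of depth ≤ k}|. Then N_0 = 2 and N_k = 2 + N_{k-1} for k ≥ 1 (one summand per function symbol, arity giving the exponent).
N_0 = 2
N_1 = 2 + 2 = 4
Explicitly: p, n, f(p), f(n).
So |H| = 4.
A ground atom is a predicate applied to a tuple of terms from H, so the count is the sum over predicates of |H|^arity:
  R: 4^3 = 64
Total ground atoms: 64.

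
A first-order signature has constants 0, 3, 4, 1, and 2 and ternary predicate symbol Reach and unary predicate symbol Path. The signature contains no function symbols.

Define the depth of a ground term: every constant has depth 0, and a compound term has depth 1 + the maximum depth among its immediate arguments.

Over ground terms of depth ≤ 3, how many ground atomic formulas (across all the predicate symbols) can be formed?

First count ground terms of depth ≤ 3.
With no function symbols every ground term is a constant, so there are exactly 5 ground terms at every depth bound.
N_0 = 5
N_1 = 5
N_2 = 5
N_3 = 5
So |H| = 5.
Each predicate of arity r yields |H|^r ground atoms (one per choice of an r-tuple from H):
  Reach: 5^3 = 125;  Path: 5
Total ground atoms: 125 + 5 = 130.

130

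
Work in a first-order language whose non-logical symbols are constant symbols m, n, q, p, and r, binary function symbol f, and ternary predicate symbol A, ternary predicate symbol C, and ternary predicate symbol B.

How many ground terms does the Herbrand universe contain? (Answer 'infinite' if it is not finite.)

infinite

The signature has at least one function symbol (f, arity 2) and at least one constant (m).
Iterating f gives infinitely many distinct ground terms: m, f(m, m), f(f(m, m), f(m, m)), ...
So the Herbrand universe is infinite.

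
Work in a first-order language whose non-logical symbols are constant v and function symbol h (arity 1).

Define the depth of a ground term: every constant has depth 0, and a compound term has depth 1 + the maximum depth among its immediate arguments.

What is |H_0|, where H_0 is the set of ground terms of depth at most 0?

If N_k denotes the number of depth-≤k ground terms, the 1 constant gives N_0 = 1, and each function symbol of arity r contributes N_{k-1}^r new terms at level k: N_k = 1 + N_{k-1}.
N_0 = 1

1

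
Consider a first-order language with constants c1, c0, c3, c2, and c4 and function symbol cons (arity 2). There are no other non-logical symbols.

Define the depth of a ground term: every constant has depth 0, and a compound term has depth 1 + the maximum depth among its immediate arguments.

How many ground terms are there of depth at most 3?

Let N_k count ground terms of depth at most k. Each non-constant term of depth ≤ k is some function symbol applied to depth-≤(k−1) arguments, giving N_k = 5 + N_{k-1}^2.
N_0 = 5
N_1 = 5 + 5^2 = 30
N_2 = 5 + 30^2 = 905
N_3 = 5 + 905^2 = 819030

819030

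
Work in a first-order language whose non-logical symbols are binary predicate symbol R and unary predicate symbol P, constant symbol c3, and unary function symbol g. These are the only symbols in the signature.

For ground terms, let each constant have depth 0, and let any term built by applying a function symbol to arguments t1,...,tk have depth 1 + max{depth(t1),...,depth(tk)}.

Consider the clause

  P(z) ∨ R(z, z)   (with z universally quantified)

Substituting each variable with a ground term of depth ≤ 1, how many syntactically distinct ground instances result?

2

Ground terms of depth ≤ 1:
  Let N_k = |{terms of depth ≤ k}|. Then N_0 = 1 and N_k = 1 + N_{k-1} for k ≥ 1 (one summand per function symbol, arity giving the exponent).
  N_0 = 1
  N_1 = 1 + 1 = 2
  Explicitly: c3, g(c3).
So there are 2 ground terms available for substitution.
There is 1 variable to instantiate (z),  occurring in at least one literal, so different choices give different ground instances.
Number of ground instances = 2.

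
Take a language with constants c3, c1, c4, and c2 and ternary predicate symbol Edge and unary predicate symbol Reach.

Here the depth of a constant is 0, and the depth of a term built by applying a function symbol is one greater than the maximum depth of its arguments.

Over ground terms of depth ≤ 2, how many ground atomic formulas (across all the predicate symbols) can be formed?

First count ground terms of depth ≤ 2.
With no function symbols every ground term is a constant, so there are exactly 4 ground terms at every depth bound.
N_0 = 4
N_1 = 4
N_2 = 4
Explicitly: c3, c1, c4, c2.
So |H| = 4.
Ground atoms are formed by filling each argument slot of a predicate with a term from H, so an r-ary predicate gives |H|^r atoms:
  Edge: 4^3 = 64;  Reach: 4
Total ground atoms: 64 + 4 = 68.

68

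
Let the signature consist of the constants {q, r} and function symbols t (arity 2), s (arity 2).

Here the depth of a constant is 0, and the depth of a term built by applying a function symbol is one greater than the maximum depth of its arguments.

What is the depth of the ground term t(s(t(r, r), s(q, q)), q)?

depth(t(r, r)) = 1 + max(0, 0) = 1
depth(s(q, q)) = 1 + max(0, 0) = 1
depth(s(t(r, r), s(q, q))) = 1 + max(1, 1) = 2
depth(t(s(t(r, r), s(q, q)), q)) = 1 + max(2, 0) = 3

3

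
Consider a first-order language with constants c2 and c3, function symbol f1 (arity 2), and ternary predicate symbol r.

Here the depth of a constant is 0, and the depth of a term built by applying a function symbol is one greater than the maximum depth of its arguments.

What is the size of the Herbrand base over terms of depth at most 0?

8

First count ground terms of depth ≤ 0.
Let N_k = |{terms of depth ≤ k}|. Then N_0 = 2 and N_k = 2 + N_{k-1}^2 for k ≥ 1 (one summand per function symbol, arity giving the exponent).
N_0 = 2
So |H| = 2.
Ground atoms are formed by filling each argument slot of a predicate with a term from H, so an r-ary predicate gives |H|^r atoms:
  r: 2^3 = 8
Total ground atoms: 8.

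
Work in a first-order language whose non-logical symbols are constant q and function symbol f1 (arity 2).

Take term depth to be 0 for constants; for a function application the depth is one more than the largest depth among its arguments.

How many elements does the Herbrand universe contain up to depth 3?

Let N_k count ground terms of depth at most k. Each non-constant term of depth ≤ k is some function symbol applied to depth-≤(k−1) arguments, giving N_k = 1 + N_{k-1}^2.
N_0 = 1
N_1 = 1 + 1^2 = 2
N_2 = 1 + 2^2 = 5
N_3 = 1 + 5^2 = 26

26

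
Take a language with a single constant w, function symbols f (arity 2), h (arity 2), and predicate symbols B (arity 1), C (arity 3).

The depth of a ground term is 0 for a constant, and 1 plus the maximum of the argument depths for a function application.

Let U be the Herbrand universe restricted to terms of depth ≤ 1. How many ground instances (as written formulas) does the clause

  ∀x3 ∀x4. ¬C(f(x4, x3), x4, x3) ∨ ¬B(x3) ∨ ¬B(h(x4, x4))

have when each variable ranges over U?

Ground terms of depth ≤ 1:
  If N_k denotes the number of depth-≤k ground terms, the 1 constant gives N_0 = 1, and each function symbol of arity r contributes N_{k-1}^r new terms at level k: N_k = 1 + N_{k-1}^2 + N_{k-1}^2.
  N_0 = 1
  N_1 = 1 + 1^2 + 1^2 = 3
  Explicitly: w, f(w, w), h(w, w).
So there are 3 ground terms available for substitution.
The clause has 2 distinct variables (x3, x4), each appearing in the body. In the free term algebra distinct substitutions yield syntactically distinct ground instances.
Number of ground instances = 3^2 = 9.

9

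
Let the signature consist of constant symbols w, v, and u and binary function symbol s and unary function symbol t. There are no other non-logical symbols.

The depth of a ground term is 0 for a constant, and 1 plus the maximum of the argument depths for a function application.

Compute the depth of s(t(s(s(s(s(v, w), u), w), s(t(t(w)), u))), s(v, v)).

6

depth(s(v, w)) = 1 + max(0, 0) = 1
depth(s(s(v, w), u)) = 1 + max(1, 0) = 2
depth(s(s(s(v, w), u), w)) = 1 + max(2, 0) = 3
depth(t(w)) = 1 + depth(w) = 1 + 0 = 1
depth(t(t(w))) = 1 + depth(t(w)) = 1 + 1 = 2
depth(s(t(t(w)), u)) = 1 + max(2, 0) = 3
depth(s(s(s(s(v, w), u), w), s(t(t(w)), u))) = 1 + max(3, 3) = 4
depth(t(s(s(s(s(v, w), u), w), s(t(t(w)), u)))) = 1 + depth(s(s(s(s(v, w), u), w), s(t(t(w)), u))) = 1 + 4 = 5
depth(s(v, v)) = 1 + max(0, 0) = 1
depth(s(t(s(s(s(s(v, w), u), w), s(t(t(w)), u))), s(v, v))) = 1 + max(5, 1) = 6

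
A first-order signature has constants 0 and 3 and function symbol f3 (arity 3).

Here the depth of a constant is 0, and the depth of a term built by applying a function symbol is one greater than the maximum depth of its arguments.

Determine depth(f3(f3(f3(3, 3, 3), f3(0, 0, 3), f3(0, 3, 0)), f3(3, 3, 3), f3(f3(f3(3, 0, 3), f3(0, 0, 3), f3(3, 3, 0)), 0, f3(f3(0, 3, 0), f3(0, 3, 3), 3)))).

depth(f3(3, 3, 3)) = 1 + max(0, 0, 0) = 1
depth(f3(0, 0, 3)) = 1 + max(0, 0, 0) = 1
depth(f3(0, 3, 0)) = 1 + max(0, 0, 0) = 1
depth(f3(f3(3, 3, 3), f3(0, 0, 3), f3(0, 3, 0))) = 1 + max(1, 1, 1) = 2
depth(f3(3, 0, 3)) = 1 + max(0, 0, 0) = 1
depth(f3(3, 3, 0)) = 1 + max(0, 0, 0) = 1
depth(f3(f3(3, 0, 3), f3(0, 0, 3), f3(3, 3, 0))) = 1 + max(1, 1, 1) = 2
depth(f3(0, 3, 3)) = 1 + max(0, 0, 0) = 1
depth(f3(f3(0, 3, 0), f3(0, 3, 3), 3)) = 1 + max(1, 1, 0) = 2
depth(f3(f3(f3(3, 0, 3), f3(0, 0, 3), f3(3, 3, 0)), 0, f3(f3(0, 3, 0), f3(0, 3, 3), 3))) = 1 + max(2, 0, 2) = 3
depth(f3(f3(f3(3, 3, 3), f3(0, 0, 3), f3(0, 3, 0)), f3(3, 3, 3), f3(f3(f3(3, 0, 3), f3(0, 0, 3), f3(3, 3, 0)), 0, f3(f3(0, 3, 0), f3(0, 3, 3), 3)))) = 1 + max(2, 1, 3) = 4

4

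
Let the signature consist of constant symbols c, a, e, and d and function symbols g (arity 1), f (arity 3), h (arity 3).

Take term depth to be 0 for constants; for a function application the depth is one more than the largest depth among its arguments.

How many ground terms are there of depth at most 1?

Write N_k for the number of ground terms of depth ≤ k. A term of depth ≤ k is either a constant or a function symbol applied to arguments of depth ≤ k−1, so N_k = 4 + N_{k-1} + N_{k-1}^3 + N_{k-1}^3.
N_0 = 4
N_1 = 4 + 4 + 4^3 + 4^3 = 136

136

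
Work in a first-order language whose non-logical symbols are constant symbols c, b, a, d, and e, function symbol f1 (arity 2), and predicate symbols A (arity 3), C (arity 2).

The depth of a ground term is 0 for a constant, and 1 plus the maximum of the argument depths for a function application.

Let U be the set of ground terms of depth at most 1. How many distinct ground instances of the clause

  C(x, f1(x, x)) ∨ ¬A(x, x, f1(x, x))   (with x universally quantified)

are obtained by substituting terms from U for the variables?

Ground terms of depth ≤ 1:
  Let N_k = |{terms of depth ≤ k}|. Then N_0 = 5 and N_k = 5 + N_{k-1}^2 for k ≥ 1 (one summand per function symbol, arity giving the exponent).
  N_0 = 5
  N_1 = 5 + 5^2 = 30
So there are 30 ground terms available for substitution.
There is 1 variable to instantiate (x),  occurring in at least one literal, so different choices give different ground instances.
Number of ground instances = 30.

30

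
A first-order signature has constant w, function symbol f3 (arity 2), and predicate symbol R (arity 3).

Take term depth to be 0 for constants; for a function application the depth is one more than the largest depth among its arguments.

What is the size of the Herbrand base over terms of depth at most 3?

First count ground terms of depth ≤ 3.
Write N_k for the number of ground terms of depth ≤ k. A term of depth ≤ k is either a constant or a function symbol applied to arguments of depth ≤ k−1, so N_k = 1 + N_{k-1}^2.
N_0 = 1
N_1 = 1 + 1^2 = 2
N_2 = 1 + 2^2 = 5
N_3 = 1 + 5^2 = 26
So |H| = 26.
Ground atoms are formed by filling each argument slot of a predicate with a term from H, so an r-ary predicate gives |H|^r atoms:
  R: 26^3 = 17576
Total ground atoms: 17576.

17576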